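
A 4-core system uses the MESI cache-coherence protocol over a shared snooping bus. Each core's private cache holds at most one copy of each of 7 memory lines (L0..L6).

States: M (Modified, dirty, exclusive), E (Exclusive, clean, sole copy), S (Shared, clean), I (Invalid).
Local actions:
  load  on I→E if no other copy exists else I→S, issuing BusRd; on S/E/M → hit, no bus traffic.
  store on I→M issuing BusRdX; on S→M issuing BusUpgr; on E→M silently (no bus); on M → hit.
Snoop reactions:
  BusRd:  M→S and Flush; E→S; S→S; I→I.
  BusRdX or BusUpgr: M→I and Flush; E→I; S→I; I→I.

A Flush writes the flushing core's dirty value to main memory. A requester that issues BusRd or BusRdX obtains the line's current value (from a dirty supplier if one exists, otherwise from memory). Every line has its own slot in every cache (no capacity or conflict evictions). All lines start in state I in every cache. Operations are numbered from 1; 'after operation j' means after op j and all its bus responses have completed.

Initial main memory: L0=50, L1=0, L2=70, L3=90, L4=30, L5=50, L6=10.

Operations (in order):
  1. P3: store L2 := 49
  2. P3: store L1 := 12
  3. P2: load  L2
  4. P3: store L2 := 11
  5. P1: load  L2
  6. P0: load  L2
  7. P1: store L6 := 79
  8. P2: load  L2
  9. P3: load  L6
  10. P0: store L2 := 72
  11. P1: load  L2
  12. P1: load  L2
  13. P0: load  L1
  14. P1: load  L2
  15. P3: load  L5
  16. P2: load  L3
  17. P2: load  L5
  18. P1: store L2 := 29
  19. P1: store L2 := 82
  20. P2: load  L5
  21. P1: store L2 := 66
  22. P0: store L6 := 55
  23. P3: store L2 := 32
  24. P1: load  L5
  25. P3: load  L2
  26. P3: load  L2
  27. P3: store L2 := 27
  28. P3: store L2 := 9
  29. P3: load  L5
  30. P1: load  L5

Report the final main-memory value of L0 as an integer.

memory[L0] = 50

step 1: P3: store L2 := 49  ⟶  IIIM  (L2)  txn=BusRdX  M[L2]=70
step 2: P3: store L1 := 12  ⟶  IIIM  (L1)  txn=BusRdX  M[L1]=0
step 3: P2: load  L2  ⟶  IISS  (L2)  txn=BusRd+Flush  M[L2]=49
step 4: P3: store L2 := 11  ⟶  IIIM  (L2)  txn=BusUpgr  M[L2]=49
step 5: P1: load  L2  ⟶  ISIS  (L2)  txn=BusRd+Flush  M[L2]=11
step 6: P0: load  L2  ⟶  SSIS  (L2)  txn=BusRd  M[L2]=11
step 7: P1: store L6 := 79  ⟶  IMII  (L6)  txn=BusRdX  M[L6]=10
step 8: P2: load  L2  ⟶  SSSS  (L2)  txn=BusRd  M[L2]=11
step 9: P3: load  L6  ⟶  ISIS  (L6)  txn=BusRd+Flush  M[L6]=79
step 10: P0: store L2 := 72  ⟶  MIII  (L2)  txn=BusUpgr  M[L2]=11
step 11: P1: load  L2  ⟶  SSII  (L2)  txn=BusRd+Flush  M[L2]=72
step 12: P1: load  L2  ⟶  SSII  (L2)  txn=∅  M[L2]=72
step 13: P0: load  L1  ⟶  SIIS  (L1)  txn=BusRd+Flush  M[L1]=12
step 14: P1: load  L2  ⟶  SSII  (L2)  txn=∅  M[L2]=72
step 15: P3: load  L5  ⟶  IIIE  (L5)  txn=BusRd  M[L5]=50
step 16: P2: load  L3  ⟶  IIEI  (L3)  txn=BusRd  M[L3]=90
step 17: P2: load  L5  ⟶  IISS  (L5)  txn=BusRd  M[L5]=50
step 18: P1: store L2 := 29  ⟶  IMII  (L2)  txn=BusUpgr  M[L2]=72
step 19: P1: store L2 := 82  ⟶  IMII  (L2)  txn=∅  M[L2]=72
step 20: P2: load  L5  ⟶  IISS  (L5)  txn=∅  M[L5]=50
step 21: P1: store L2 := 66  ⟶  IMII  (L2)  txn=∅  M[L2]=72
step 22: P0: store L6 := 55  ⟶  MIII  (L6)  txn=BusRdX  M[L6]=79
step 23: P3: store L2 := 32  ⟶  IIIM  (L2)  txn=BusRdX+Flush  M[L2]=66
step 24: P1: load  L5  ⟶  ISSS  (L5)  txn=BusRd  M[L5]=50
step 25: P3: load  L2  ⟶  IIIM  (L2)  txn=∅  M[L2]=66
step 26: P3: load  L2  ⟶  IIIM  (L2)  txn=∅  M[L2]=66
step 27: P3: store L2 := 27  ⟶  IIIM  (L2)  txn=∅  M[L2]=66
step 28: P3: store L2 := 9  ⟶  IIIM  (L2)  txn=∅  M[L2]=66
step 29: P3: load  L5  ⟶  ISSS  (L5)  txn=∅  M[L5]=50
step 30: P1: load  L5  ⟶  ISSS  (L5)  txn=∅  M[L5]=50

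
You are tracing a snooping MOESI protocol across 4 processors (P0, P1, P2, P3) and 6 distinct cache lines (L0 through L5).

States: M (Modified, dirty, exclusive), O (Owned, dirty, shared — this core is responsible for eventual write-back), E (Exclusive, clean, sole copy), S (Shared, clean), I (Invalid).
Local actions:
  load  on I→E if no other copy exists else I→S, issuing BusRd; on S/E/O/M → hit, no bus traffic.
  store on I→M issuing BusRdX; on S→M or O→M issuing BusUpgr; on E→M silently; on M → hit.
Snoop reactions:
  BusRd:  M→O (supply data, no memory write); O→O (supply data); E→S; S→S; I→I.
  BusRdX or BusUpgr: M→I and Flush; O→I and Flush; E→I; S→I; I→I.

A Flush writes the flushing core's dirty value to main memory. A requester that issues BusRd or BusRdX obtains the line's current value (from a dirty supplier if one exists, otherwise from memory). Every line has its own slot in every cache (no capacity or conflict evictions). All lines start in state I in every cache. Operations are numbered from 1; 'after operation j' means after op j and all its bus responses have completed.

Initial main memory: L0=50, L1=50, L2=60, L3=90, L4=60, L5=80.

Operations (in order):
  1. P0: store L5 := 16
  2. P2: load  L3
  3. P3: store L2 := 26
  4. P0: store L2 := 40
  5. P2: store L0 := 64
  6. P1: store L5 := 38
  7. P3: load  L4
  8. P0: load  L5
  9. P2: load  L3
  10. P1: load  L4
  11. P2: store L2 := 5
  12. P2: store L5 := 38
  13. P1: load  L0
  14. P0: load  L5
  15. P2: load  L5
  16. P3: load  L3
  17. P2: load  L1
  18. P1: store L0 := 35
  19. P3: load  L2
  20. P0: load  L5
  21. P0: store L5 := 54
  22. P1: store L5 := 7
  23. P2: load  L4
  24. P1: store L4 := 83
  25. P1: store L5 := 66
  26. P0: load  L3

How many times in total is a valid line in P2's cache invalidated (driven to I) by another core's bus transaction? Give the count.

invalidations = 3

[1] P0: store L5 := 16 | P0:M(16), P1:I, P2:I, P3:I | bus: BusRdX
[2] P2: load  L3 | P0:I, P1:I, P2:E(90), P3:I | bus: BusRd
[3] P3: store L2 := 26 | P0:I, P1:I, P2:I, P3:M(26) | bus: BusRdX
[4] P0: store L2 := 40 | P0:M(40), P1:I, P2:I, P3:I | bus: BusRdX,Flush
[5] P2: store L0 := 64 | P0:I, P1:I, P2:M(64), P3:I | bus: BusRdX
[6] P1: store L5 := 38 | P0:I, P1:M(38), P2:I, P3:I | bus: BusRdX,Flush
[7] P3: load  L4 | P0:I, P1:I, P2:I, P3:E(60) | bus: BusRd
[8] P0: load  L5 | P0:S(38), P1:O(38), P2:I, P3:I | bus: BusRd
[9] P2: load  L3 | P0:I, P1:I, P2:E(90), P3:I | bus: none
[10] P1: load  L4 | P0:I, P1:S(60), P2:I, P3:S(60) | bus: BusRd
[11] P2: store L2 := 5 | P0:I, P1:I, P2:M(5), P3:I | bus: BusRdX,Flush
[12] P2: store L5 := 38 | P0:I, P1:I, P2:M(38), P3:I | bus: BusRdX,Flush
[13] P1: load  L0 | P0:I, P1:S(64), P2:O(64), P3:I | bus: BusRd
[14] P0: load  L5 | P0:S(38), P1:I, P2:O(38), P3:I | bus: BusRd
[15] P2: load  L5 | P0:S(38), P1:I, P2:O(38), P3:I | bus: none
[16] P3: load  L3 | P0:I, P1:I, P2:S(90), P3:S(90) | bus: BusRd
[17] P2: load  L1 | P0:I, P1:I, P2:E(50), P3:I | bus: BusRd
[18] P1: store L0 := 35 | P0:I, P1:M(35), P2:I, P3:I | bus: BusUpgr,Flush
[19] P3: load  L2 | P0:I, P1:I, P2:O(5), P3:S(5) | bus: BusRd
[20] P0: load  L5 | P0:S(38), P1:I, P2:O(38), P3:I | bus: none
[21] P0: store L5 := 54 | P0:M(54), P1:I, P2:I, P3:I | bus: BusUpgr,Flush
[22] P1: store L5 := 7 | P0:I, P1:M(7), P2:I, P3:I | bus: BusRdX,Flush
[23] P2: load  L4 | P0:I, P1:S(60), P2:S(60), P3:S(60) | bus: BusRd
[24] P1: store L4 := 83 | P0:I, P1:M(83), P2:I, P3:I | bus: BusUpgr
[25] P1: store L5 := 66 | P0:I, P1:M(66), P2:I, P3:I | bus: none
[26] P0: load  L3 | P0:S(90), P1:I, P2:S(90), P3:S(90) | bus: BusRd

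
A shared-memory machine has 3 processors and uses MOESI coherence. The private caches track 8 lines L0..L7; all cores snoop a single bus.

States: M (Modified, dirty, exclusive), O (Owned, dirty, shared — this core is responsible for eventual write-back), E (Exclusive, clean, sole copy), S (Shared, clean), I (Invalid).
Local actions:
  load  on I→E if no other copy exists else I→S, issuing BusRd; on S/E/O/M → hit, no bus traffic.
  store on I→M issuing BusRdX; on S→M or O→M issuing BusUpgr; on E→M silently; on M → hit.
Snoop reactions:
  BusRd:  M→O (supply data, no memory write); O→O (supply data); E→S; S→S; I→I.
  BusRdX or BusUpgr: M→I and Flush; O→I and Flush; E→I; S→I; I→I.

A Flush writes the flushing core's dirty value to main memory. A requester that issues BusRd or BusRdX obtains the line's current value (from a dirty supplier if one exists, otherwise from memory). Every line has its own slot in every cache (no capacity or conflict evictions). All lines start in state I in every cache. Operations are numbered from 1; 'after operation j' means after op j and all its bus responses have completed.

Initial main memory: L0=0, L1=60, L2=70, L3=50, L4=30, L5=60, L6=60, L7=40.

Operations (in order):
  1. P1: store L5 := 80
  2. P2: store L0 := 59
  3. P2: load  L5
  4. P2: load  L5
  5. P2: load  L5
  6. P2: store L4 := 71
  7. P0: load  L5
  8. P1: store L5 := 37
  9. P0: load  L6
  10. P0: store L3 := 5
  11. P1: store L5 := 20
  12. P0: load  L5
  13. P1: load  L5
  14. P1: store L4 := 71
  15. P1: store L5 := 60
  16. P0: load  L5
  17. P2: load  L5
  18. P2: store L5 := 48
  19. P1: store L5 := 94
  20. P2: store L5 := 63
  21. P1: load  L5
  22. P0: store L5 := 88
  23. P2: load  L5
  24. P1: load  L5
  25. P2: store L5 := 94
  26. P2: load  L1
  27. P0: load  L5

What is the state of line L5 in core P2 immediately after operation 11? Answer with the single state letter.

[1] P1: store L5 := 80 | P0:I, P1:M(80), P2:I | bus: BusRdX
[2] P2: store L0 := 59 | P0:I, P1:I, P2:M(59) | bus: BusRdX
[3] P2: load  L5 | P0:I, P1:O(80), P2:S(80) | bus: BusRd
[4] P2: load  L5 | P0:I, P1:O(80), P2:S(80) | bus: none
[5] P2: load  L5 | P0:I, P1:O(80), P2:S(80) | bus: none
[6] P2: store L4 := 71 | P0:I, P1:I, P2:M(71) | bus: BusRdX
[7] P0: load  L5 | P0:S(80), P1:O(80), P2:S(80) | bus: BusRd
[8] P1: store L5 := 37 | P0:I, P1:M(37), P2:I | bus: BusUpgr
[9] P0: load  L6 | P0:E(60), P1:I, P2:I | bus: BusRd
[10] P0: store L3 := 5 | P0:M(5), P1:I, P2:I | bus: BusRdX
[11] P1: store L5 := 20 | P0:I, P1:M(20), P2:I | bus: none
[12] P0: load  L5 | P0:S(20), P1:O(20), P2:I | bus: BusRd
[13] P1: load  L5 | P0:S(20), P1:O(20), P2:I | bus: none
[14] P1: store L4 := 71 | P0:I, P1:M(71), P2:I | bus: BusRdX,Flush
[15] P1: store L5 := 60 | P0:I, P1:M(60), P2:I | bus: BusUpgr
[16] P0: load  L5 | P0:S(60), P1:O(60), P2:I | bus: BusRd
[17] P2: load  L5 | P0:S(60), P1:O(60), P2:S(60) | bus: BusRd
[18] P2: store L5 := 48 | P0:I, P1:I, P2:M(48) | bus: BusUpgr,Flush
[19] P1: store L5 := 94 | P0:I, P1:M(94), P2:I | bus: BusRdX,Flush
[20] P2: store L5 := 63 | P0:I, P1:I, P2:M(63) | bus: BusRdX,Flush
[21] P1: load  L5 | P0:I, P1:S(63), P2:O(63) | bus: BusRd
[22] P0: store L5 := 88 | P0:M(88), P1:I, P2:I | bus: BusRdX,Flush
[23] P2: load  L5 | P0:O(88), P1:I, P2:S(88) | bus: BusRd
[24] P1: load  L5 | P0:O(88), P1:S(88), P2:S(88) | bus: BusRd
[25] P2: store L5 := 94 | P0:I, P1:I, P2:M(94) | bus: BusUpgr,Flush
[26] P2: load  L1 | P0:I, P1:I, P2:E(60) | bus: BusRd
[27] P0: load  L5 | P0:S(94), P1:I, P2:O(94) | bus: BusRd

state = I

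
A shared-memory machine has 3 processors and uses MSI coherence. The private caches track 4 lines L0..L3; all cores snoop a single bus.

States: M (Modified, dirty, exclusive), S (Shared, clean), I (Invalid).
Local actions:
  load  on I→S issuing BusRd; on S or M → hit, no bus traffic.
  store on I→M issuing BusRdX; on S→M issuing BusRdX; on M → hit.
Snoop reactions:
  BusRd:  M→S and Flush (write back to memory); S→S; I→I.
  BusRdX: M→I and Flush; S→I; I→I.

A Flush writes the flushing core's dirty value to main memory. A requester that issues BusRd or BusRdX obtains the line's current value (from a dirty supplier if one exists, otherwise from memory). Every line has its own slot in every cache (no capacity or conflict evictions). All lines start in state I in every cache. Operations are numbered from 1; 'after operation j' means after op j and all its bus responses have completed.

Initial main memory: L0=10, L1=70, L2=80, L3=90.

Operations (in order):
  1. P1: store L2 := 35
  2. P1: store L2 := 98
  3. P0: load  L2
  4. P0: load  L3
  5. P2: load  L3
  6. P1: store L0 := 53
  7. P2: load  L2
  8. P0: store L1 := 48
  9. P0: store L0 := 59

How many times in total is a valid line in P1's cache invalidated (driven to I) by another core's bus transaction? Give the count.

invalidations = 1

1. P1: store L2 := 35  bus=[BusRdX]  L2: P0=I P1=M P2=I  mem[L2]=80
2. P1: store L2 := 98  bus=[-]  L2: P0=I P1=M P2=I  mem[L2]=80
3. P0: load  L2  bus=[BusRd,Flush]  L2: P0=S P1=S P2=I  mem[L2]=98
4. P0: load  L3  bus=[BusRd]  L3: P0=S P1=I P2=I  mem[L3]=90
5. P2: load  L3  bus=[BusRd]  L3: P0=S P1=I P2=S  mem[L3]=90
6. P1: store L0 := 53  bus=[BusRdX]  L0: P0=I P1=M P2=I  mem[L0]=10
7. P2: load  L2  bus=[BusRd]  L2: P0=S P1=S P2=S  mem[L2]=98
8. P0: store L1 := 48  bus=[BusRdX]  L1: P0=M P1=I P2=I  mem[L1]=70
9. P0: store L0 := 59  bus=[BusRdX,Flush]  L0: P0=M P1=I P2=I  mem[L0]=53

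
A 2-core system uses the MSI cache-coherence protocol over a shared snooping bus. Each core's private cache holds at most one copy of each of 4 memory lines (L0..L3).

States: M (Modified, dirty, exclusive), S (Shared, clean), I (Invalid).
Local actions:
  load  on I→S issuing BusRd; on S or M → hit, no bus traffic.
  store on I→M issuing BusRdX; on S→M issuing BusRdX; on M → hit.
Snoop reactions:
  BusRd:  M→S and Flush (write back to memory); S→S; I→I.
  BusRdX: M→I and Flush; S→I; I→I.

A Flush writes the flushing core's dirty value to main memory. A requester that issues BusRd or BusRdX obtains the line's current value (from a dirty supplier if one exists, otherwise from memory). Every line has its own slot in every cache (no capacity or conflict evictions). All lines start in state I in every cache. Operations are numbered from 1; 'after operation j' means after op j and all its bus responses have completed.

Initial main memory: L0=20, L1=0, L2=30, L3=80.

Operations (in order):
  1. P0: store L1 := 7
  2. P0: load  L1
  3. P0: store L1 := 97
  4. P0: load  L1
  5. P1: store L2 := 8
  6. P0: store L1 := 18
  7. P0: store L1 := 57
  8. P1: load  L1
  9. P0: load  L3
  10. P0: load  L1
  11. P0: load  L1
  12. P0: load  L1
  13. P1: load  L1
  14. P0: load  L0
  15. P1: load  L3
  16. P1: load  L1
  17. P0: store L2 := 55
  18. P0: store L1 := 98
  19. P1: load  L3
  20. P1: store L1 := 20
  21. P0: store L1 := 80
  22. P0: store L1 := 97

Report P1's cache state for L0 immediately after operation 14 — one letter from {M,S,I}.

state = I

1. P0: store L1 := 7  bus=[BusRdX]  L1: P0=M P1=I  mem[L1]=0
2. P0: load  L1  bus=[-]  L1: P0=M P1=I  mem[L1]=0
3. P0: store L1 := 97  bus=[-]  L1: P0=M P1=I  mem[L1]=0
4. P0: load  L1  bus=[-]  L1: P0=M P1=I  mem[L1]=0
5. P1: store L2 := 8  bus=[BusRdX]  L2: P0=I P1=M  mem[L2]=30
6. P0: store L1 := 18  bus=[-]  L1: P0=M P1=I  mem[L1]=0
7. P0: store L1 := 57  bus=[-]  L1: P0=M P1=I  mem[L1]=0
8. P1: load  L1  bus=[BusRd,Flush]  L1: P0=S P1=S  mem[L1]=57
9. P0: load  L3  bus=[BusRd]  L3: P0=S P1=I  mem[L3]=80
10. P0: load  L1  bus=[-]  L1: P0=S P1=S  mem[L1]=57
11. P0: load  L1  bus=[-]  L1: P0=S P1=S  mem[L1]=57
12. P0: load  L1  bus=[-]  L1: P0=S P1=S  mem[L1]=57
13. P1: load  L1  bus=[-]  L1: P0=S P1=S  mem[L1]=57
14. P0: load  L0  bus=[BusRd]  L0: P0=S P1=I  mem[L0]=20
15. P1: load  L3  bus=[BusRd]  L3: P0=S P1=S  mem[L3]=80
16. P1: load  L1  bus=[-]  L1: P0=S P1=S  mem[L1]=57
17. P0: store L2 := 55  bus=[BusRdX,Flush]  L2: P0=M P1=I  mem[L2]=8
18. P0: store L1 := 98  bus=[BusRdX]  L1: P0=M P1=I  mem[L1]=57
19. P1: load  L3  bus=[-]  L3: P0=S P1=S  mem[L3]=80
20. P1: store L1 := 20  bus=[BusRdX,Flush]  L1: P0=I P1=M  mem[L1]=98
21. P0: store L1 := 80  bus=[BusRdX,Flush]  L1: P0=M P1=I  mem[L1]=20
22. P0: store L1 := 97  bus=[-]  L1: P0=M P1=I  mem[L1]=20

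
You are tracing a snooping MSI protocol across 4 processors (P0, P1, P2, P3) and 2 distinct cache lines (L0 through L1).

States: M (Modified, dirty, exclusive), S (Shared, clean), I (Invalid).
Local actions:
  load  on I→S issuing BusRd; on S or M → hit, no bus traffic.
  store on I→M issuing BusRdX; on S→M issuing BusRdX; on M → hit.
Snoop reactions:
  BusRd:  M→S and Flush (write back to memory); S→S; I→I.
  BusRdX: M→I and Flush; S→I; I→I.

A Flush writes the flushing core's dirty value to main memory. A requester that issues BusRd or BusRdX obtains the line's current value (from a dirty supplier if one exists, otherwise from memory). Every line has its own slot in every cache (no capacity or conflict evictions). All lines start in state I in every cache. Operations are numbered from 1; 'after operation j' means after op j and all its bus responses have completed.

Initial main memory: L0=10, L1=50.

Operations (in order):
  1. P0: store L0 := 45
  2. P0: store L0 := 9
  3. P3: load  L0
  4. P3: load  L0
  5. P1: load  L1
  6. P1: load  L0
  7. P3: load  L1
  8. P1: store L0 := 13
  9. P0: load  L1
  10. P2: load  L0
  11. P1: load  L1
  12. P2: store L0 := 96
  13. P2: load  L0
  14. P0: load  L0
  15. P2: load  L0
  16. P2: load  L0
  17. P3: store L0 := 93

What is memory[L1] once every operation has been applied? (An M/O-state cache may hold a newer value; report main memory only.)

step 1: P0: store L0 := 45  ⟶  MIII  (L0)  txn=BusRdX  M[L0]=10
step 2: P0: store L0 := 9  ⟶  MIII  (L0)  txn=∅  M[L0]=10
step 3: P3: load  L0  ⟶  SIIS  (L0)  txn=BusRd+Flush  M[L0]=9
step 4: P3: load  L0  ⟶  SIIS  (L0)  txn=∅  M[L0]=9
step 5: P1: load  L1  ⟶  ISII  (L1)  txn=BusRd  M[L1]=50
step 6: P1: load  L0  ⟶  SSIS  (L0)  txn=BusRd  M[L0]=9
step 7: P3: load  L1  ⟶  ISIS  (L1)  txn=BusRd  M[L1]=50
step 8: P1: store L0 := 13  ⟶  IMII  (L0)  txn=BusRdX  M[L0]=9
step 9: P0: load  L1  ⟶  SSIS  (L1)  txn=BusRd  M[L1]=50
step 10: P2: load  L0  ⟶  ISSI  (L0)  txn=BusRd+Flush  M[L0]=13
step 11: P1: load  L1  ⟶  SSIS  (L1)  txn=∅  M[L1]=50
step 12: P2: store L0 := 96  ⟶  IIMI  (L0)  txn=BusRdX  M[L0]=13
step 13: P2: load  L0  ⟶  IIMI  (L0)  txn=∅  M[L0]=13
step 14: P0: load  L0  ⟶  SISI  (L0)  txn=BusRd+Flush  M[L0]=96
step 15: P2: load  L0  ⟶  SISI  (L0)  txn=∅  M[L0]=96
step 16: P2: load  L0  ⟶  SISI  (L0)  txn=∅  M[L0]=96
step 17: P3: store L0 := 93  ⟶  IIIM  (L0)  txn=BusRdX  M[L0]=96

memory[L1] = 50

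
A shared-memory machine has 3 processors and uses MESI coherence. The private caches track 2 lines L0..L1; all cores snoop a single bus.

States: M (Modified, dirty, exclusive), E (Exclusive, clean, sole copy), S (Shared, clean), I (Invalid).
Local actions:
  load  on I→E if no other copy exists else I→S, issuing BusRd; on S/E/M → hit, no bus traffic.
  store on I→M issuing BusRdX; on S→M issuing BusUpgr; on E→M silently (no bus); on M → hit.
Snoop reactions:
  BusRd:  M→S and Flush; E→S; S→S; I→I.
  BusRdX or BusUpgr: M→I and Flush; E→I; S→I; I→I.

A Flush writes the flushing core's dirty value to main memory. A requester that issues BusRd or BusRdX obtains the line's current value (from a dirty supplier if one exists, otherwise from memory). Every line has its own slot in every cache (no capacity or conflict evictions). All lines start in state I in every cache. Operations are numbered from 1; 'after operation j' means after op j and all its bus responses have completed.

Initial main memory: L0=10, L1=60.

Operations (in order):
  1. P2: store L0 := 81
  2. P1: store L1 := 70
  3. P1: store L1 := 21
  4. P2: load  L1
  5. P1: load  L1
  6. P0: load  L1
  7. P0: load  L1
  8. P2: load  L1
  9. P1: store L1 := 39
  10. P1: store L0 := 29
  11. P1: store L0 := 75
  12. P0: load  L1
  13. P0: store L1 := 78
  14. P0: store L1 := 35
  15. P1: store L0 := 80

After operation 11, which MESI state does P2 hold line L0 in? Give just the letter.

[1] P2: store L0 := 81 | P0:I, P1:I, P2:M(81) | bus: BusRdX
[2] P1: store L1 := 70 | P0:I, P1:M(70), P2:I | bus: BusRdX
[3] P1: store L1 := 21 | P0:I, P1:M(21), P2:I | bus: none
[4] P2: load  L1 | P0:I, P1:S(21), P2:S(21) | bus: BusRd,Flush
[5] P1: load  L1 | P0:I, P1:S(21), P2:S(21) | bus: none
[6] P0: load  L1 | P0:S(21), P1:S(21), P2:S(21) | bus: BusRd
[7] P0: load  L1 | P0:S(21), P1:S(21), P2:S(21) | bus: none
[8] P2: load  L1 | P0:S(21), P1:S(21), P2:S(21) | bus: none
[9] P1: store L1 := 39 | P0:I, P1:M(39), P2:I | bus: BusUpgr
[10] P1: store L0 := 29 | P0:I, P1:M(29), P2:I | bus: BusRdX,Flush
[11] P1: store L0 := 75 | P0:I, P1:M(75), P2:I | bus: none
[12] P0: load  L1 | P0:S(39), P1:S(39), P2:I | bus: BusRd,Flush
[13] P0: store L1 := 78 | P0:M(78), P1:I, P2:I | bus: BusUpgr
[14] P0: store L1 := 35 | P0:M(35), P1:I, P2:I | bus: none
[15] P1: store L0 := 80 | P0:I, P1:M(80), P2:I | bus: none

state = I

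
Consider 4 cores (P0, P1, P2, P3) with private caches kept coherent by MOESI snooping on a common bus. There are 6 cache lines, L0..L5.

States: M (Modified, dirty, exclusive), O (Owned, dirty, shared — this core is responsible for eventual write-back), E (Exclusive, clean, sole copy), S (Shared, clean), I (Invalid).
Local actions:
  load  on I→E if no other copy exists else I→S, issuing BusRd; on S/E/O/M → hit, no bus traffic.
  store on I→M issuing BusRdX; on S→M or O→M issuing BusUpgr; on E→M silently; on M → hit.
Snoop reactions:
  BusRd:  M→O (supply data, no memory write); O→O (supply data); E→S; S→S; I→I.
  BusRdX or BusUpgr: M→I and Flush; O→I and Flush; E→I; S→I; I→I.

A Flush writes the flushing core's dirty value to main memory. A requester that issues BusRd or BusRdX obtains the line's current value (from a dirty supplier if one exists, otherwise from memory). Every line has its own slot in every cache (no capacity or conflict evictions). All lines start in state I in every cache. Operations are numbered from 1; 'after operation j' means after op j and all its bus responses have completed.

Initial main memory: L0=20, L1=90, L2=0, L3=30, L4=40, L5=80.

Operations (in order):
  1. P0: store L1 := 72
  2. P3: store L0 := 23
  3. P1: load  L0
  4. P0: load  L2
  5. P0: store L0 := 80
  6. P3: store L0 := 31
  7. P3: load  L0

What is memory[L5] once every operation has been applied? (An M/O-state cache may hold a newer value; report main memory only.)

memory[L5] = 80

1. P0: store L1 := 72  bus=[BusRdX]  L1: P0=M P1=I P2=I P3=I  mem[L1]=90
2. P3: store L0 := 23  bus=[BusRdX]  L0: P0=I P1=I P2=I P3=M  mem[L0]=20
3. P1: load  L0  bus=[BusRd]  L0: P0=I P1=S P2=I P3=O  mem[L0]=20
4. P0: load  L2  bus=[BusRd]  L2: P0=E P1=I P2=I P3=I  mem[L2]=0
5. P0: store L0 := 80  bus=[BusRdX,Flush]  L0: P0=M P1=I P2=I P3=I  mem[L0]=23
6. P3: store L0 := 31  bus=[BusRdX,Flush]  L0: P0=I P1=I P2=I P3=M  mem[L0]=80
7. P3: load  L0  bus=[-]  L0: P0=I P1=I P2=I P3=M  mem[L0]=80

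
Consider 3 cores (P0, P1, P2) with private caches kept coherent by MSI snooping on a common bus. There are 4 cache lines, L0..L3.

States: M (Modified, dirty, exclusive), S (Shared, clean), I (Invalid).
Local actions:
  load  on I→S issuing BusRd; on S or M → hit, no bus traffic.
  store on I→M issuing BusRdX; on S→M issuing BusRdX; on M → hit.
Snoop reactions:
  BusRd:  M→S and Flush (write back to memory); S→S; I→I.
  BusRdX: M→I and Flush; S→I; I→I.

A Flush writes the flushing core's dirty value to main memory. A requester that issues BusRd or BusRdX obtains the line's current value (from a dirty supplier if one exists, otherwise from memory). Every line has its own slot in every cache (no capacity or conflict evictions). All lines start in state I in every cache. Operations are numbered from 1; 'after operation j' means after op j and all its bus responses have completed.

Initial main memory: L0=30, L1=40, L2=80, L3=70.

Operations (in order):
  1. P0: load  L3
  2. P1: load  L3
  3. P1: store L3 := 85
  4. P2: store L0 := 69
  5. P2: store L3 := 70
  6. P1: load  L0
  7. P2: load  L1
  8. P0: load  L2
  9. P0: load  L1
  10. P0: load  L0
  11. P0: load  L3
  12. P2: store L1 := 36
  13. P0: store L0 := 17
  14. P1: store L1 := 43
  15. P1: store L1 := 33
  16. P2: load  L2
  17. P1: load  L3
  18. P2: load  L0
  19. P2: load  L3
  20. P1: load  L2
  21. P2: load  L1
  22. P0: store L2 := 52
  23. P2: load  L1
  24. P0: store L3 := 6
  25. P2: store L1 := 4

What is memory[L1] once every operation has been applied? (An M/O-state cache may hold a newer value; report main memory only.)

memory[L1] = 33

  op1 P0: load  L3 → S/I/I on L3; bus BusRd; mem=70
  op2 P1: load  L3 → S/S/I on L3; bus BusRd; mem=70
  op3 P1: store L3 := 85 → I/M/I on L3; bus BusRdX; mem=70
  op4 P2: store L0 := 69 → I/I/M on L0; bus BusRdX; mem=30
  op5 P2: store L3 := 70 → I/I/M on L3; bus BusRdX Flush; mem=85
  op6 P1: load  L0 → I/S/S on L0; bus BusRd Flush; mem=69
  op7 P2: load  L1 → I/I/S on L1; bus BusRd; mem=40
  op8 P0: load  L2 → S/I/I on L2; bus BusRd; mem=80
  op9 P0: load  L1 → S/I/S on L1; bus BusRd; mem=40
  op10 P0: load  L0 → S/S/S on L0; bus BusRd; mem=69
  op11 P0: load  L3 → S/I/S on L3; bus BusRd Flush; mem=70
  op12 P2: store L1 := 36 → I/I/M on L1; bus BusRdX; mem=40
  op13 P0: store L0 := 17 → M/I/I on L0; bus BusRdX; mem=69
  op14 P1: store L1 := 43 → I/M/I on L1; bus BusRdX Flush; mem=36
  op15 P1: store L1 := 33 → I/M/I on L1; bus (none); mem=36
  op16 P2: load  L2 → S/I/S on L2; bus BusRd; mem=80
  op17 P1: load  L3 → S/S/S on L3; bus BusRd; mem=70
  op18 P2: load  L0 → S/I/S on L0; bus BusRd Flush; mem=17
  op19 P2: load  L3 → S/S/S on L3; bus (none); mem=70
  op20 P1: load  L2 → S/S/S on L2; bus BusRd; mem=80
  op21 P2: load  L1 → I/S/S on L1; bus BusRd Flush; mem=33
  op22 P0: store L2 := 52 → M/I/I on L2; bus BusRdX; mem=80
  op23 P2: load  L1 → I/S/S on L1; bus (none); mem=33
  op24 P0: store L3 := 6 → M/I/I on L3; bus BusRdX; mem=70
  op25 P2: store L1 := 4 → I/I/M on L1; bus BusRdX; mem=33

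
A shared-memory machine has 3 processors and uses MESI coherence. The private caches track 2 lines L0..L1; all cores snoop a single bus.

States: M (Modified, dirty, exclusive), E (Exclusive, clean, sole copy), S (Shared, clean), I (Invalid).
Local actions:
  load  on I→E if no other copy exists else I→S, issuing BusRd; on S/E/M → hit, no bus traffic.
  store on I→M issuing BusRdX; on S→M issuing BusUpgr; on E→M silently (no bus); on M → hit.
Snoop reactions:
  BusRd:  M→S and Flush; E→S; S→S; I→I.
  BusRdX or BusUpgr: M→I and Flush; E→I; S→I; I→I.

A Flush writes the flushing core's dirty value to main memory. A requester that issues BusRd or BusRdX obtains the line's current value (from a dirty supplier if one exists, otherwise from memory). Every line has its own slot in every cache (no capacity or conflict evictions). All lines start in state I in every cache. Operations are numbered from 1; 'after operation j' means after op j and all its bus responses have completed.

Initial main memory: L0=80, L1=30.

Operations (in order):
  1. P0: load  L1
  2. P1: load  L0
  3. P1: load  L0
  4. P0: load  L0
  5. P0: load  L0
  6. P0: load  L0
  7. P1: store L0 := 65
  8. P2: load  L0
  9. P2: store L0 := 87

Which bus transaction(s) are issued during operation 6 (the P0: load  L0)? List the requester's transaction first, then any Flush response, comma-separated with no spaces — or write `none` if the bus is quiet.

bus = none

[1] P0: load  L1 | P0:E(30), P1:I, P2:I | bus: BusRd
[2] P1: load  L0 | P0:I, P1:E(80), P2:I | bus: BusRd
[3] P1: load  L0 | P0:I, P1:E(80), P2:I | bus: none
[4] P0: load  L0 | P0:S(80), P1:S(80), P2:I | bus: BusRd
[5] P0: load  L0 | P0:S(80), P1:S(80), P2:I | bus: none
[6] P0: load  L0 | P0:S(80), P1:S(80), P2:I | bus: none
[7] P1: store L0 := 65 | P0:I, P1:M(65), P2:I | bus: BusUpgr
[8] P2: load  L0 | P0:I, P1:S(65), P2:S(65) | bus: BusRd,Flush
[9] P2: store L0 := 87 | P0:I, P1:I, P2:M(87) | bus: BusUpgr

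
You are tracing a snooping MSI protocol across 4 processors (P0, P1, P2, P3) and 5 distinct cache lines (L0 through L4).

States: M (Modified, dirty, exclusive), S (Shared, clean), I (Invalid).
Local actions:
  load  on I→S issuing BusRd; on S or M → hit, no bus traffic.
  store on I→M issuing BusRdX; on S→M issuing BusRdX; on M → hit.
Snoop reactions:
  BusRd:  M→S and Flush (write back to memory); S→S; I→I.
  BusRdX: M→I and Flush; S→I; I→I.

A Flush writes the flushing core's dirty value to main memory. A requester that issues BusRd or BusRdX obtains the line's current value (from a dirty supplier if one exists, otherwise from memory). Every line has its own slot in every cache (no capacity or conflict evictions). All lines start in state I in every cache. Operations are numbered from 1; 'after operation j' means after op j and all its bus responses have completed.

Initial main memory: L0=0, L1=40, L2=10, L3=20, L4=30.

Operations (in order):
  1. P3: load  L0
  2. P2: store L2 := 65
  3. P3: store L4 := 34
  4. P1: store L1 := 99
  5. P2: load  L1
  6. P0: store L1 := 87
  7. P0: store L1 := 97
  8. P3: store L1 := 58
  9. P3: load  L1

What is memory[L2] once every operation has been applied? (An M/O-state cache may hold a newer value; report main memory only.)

memory[L2] = 10

1. P3: load  L0  bus=[BusRd]  L0: P0=I P1=I P2=I P3=S  mem[L0]=0
2. P2: store L2 := 65  bus=[BusRdX]  L2: P0=I P1=I P2=M P3=I  mem[L2]=10
3. P3: store L4 := 34  bus=[BusRdX]  L4: P0=I P1=I P2=I P3=M  mem[L4]=30
4. P1: store L1 := 99  bus=[BusRdX]  L1: P0=I P1=M P2=I P3=I  mem[L1]=40
5. P2: load  L1  bus=[BusRd,Flush]  L1: P0=I P1=S P2=S P3=I  mem[L1]=99
6. P0: store L1 := 87  bus=[BusRdX]  L1: P0=M P1=I P2=I P3=I  mem[L1]=99
7. P0: store L1 := 97  bus=[-]  L1: P0=M P1=I P2=I P3=I  mem[L1]=99
8. P3: store L1 := 58  bus=[BusRdX,Flush]  L1: P0=I P1=I P2=I P3=M  mem[L1]=97
9. P3: load  L1  bus=[-]  L1: P0=I P1=I P2=I P3=M  mem[L1]=97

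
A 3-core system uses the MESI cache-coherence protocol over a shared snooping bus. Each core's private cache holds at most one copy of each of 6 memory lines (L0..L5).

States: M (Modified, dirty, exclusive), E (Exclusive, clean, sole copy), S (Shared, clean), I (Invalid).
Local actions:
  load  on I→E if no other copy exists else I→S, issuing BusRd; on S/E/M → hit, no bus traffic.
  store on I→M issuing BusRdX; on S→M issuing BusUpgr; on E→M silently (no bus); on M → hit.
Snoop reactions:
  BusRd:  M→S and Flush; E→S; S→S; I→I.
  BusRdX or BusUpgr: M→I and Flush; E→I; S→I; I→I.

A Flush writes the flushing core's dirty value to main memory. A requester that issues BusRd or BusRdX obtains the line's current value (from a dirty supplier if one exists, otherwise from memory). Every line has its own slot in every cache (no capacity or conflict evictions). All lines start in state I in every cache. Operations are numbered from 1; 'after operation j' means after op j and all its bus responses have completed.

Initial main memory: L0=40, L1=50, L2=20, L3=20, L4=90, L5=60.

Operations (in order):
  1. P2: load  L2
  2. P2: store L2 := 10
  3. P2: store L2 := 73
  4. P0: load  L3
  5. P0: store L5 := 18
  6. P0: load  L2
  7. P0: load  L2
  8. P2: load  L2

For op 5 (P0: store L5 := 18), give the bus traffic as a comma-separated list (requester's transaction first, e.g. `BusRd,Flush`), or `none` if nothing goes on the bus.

bus = BusRdX

[1] P2: load  L2 | P0:I, P1:I, P2:E(20) | bus: BusRd
[2] P2: store L2 := 10 | P0:I, P1:I, P2:M(10) | bus: none
[3] P2: store L2 := 73 | P0:I, P1:I, P2:M(73) | bus: none
[4] P0: load  L3 | P0:E(20), P1:I, P2:I | bus: BusRd
[5] P0: store L5 := 18 | P0:M(18), P1:I, P2:I | bus: BusRdX
[6] P0: load  L2 | P0:S(73), P1:I, P2:S(73) | bus: BusRd,Flush
[7] P0: load  L2 | P0:S(73), P1:I, P2:S(73) | bus: none
[8] P2: load  L2 | P0:S(73), P1:I, P2:S(73) | bus: none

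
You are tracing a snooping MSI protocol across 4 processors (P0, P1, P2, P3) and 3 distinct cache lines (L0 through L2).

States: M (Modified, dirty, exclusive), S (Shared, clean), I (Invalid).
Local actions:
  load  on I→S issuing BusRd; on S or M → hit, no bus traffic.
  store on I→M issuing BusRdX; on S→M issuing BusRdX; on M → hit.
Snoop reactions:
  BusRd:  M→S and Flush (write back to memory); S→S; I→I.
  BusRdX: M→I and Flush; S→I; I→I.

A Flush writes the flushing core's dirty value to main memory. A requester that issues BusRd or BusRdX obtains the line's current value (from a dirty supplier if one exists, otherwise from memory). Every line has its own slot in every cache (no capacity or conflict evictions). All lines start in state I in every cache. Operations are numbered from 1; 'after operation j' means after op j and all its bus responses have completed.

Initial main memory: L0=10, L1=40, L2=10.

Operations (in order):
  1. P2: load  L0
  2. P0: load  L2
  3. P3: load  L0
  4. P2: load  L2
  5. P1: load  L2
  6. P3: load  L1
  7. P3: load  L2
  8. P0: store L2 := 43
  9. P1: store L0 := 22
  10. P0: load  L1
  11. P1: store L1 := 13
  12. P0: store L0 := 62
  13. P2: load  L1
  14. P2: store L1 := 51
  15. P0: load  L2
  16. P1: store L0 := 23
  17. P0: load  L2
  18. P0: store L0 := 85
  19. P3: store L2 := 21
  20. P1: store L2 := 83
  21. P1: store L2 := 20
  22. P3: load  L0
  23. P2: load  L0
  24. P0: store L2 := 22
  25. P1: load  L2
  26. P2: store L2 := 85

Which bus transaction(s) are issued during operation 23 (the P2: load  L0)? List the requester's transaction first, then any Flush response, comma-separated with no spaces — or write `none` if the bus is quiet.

bus = BusRd

  op1 P2: load  L0 → I/I/S/I on L0; bus BusRd; mem=10
  op2 P0: load  L2 → S/I/I/I on L2; bus BusRd; mem=10
  op3 P3: load  L0 → I/I/S/S on L0; bus BusRd; mem=10
  op4 P2: load  L2 → S/I/S/I on L2; bus BusRd; mem=10
  op5 P1: load  L2 → S/S/S/I on L2; bus BusRd; mem=10
  op6 P3: load  L1 → I/I/I/S on L1; bus BusRd; mem=40
  op7 P3: load  L2 → S/S/S/S on L2; bus BusRd; mem=10
  op8 P0: store L2 := 43 → M/I/I/I on L2; bus BusRdX; mem=10
  op9 P1: store L0 := 22 → I/M/I/I on L0; bus BusRdX; mem=10
  op10 P0: load  L1 → S/I/I/S on L1; bus BusRd; mem=40
  op11 P1: store L1 := 13 → I/M/I/I on L1; bus BusRdX; mem=40
  op12 P0: store L0 := 62 → M/I/I/I on L0; bus BusRdX Flush; mem=22
  op13 P2: load  L1 → I/S/S/I on L1; bus BusRd Flush; mem=13
  op14 P2: store L1 := 51 → I/I/M/I on L1; bus BusRdX; mem=13
  op15 P0: load  L2 → M/I/I/I on L2; bus (none); mem=10
  op16 P1: store L0 := 23 → I/M/I/I on L0; bus BusRdX Flush; mem=62
  op17 P0: load  L2 → M/I/I/I on L2; bus (none); mem=10
  op18 P0: store L0 := 85 → M/I/I/I on L0; bus BusRdX Flush; mem=23
  op19 P3: store L2 := 21 → I/I/I/M on L2; bus BusRdX Flush; mem=43
  op20 P1: store L2 := 83 → I/M/I/I on L2; bus BusRdX Flush; mem=21
  op21 P1: store L2 := 20 → I/M/I/I on L2; bus (none); mem=21
  op22 P3: load  L0 → S/I/I/S on L0; bus BusRd Flush; mem=85
  op23 P2: load  L0 → S/I/S/S on L0; bus BusRd; mem=85
  op24 P0: store L2 := 22 → M/I/I/I on L2; bus BusRdX Flush; mem=20
  op25 P1: load  L2 → S/S/I/I on L2; bus BusRd Flush; mem=22
  op26 P2: store L2 := 85 → I/I/M/I on L2; bus BusRdX; mem=22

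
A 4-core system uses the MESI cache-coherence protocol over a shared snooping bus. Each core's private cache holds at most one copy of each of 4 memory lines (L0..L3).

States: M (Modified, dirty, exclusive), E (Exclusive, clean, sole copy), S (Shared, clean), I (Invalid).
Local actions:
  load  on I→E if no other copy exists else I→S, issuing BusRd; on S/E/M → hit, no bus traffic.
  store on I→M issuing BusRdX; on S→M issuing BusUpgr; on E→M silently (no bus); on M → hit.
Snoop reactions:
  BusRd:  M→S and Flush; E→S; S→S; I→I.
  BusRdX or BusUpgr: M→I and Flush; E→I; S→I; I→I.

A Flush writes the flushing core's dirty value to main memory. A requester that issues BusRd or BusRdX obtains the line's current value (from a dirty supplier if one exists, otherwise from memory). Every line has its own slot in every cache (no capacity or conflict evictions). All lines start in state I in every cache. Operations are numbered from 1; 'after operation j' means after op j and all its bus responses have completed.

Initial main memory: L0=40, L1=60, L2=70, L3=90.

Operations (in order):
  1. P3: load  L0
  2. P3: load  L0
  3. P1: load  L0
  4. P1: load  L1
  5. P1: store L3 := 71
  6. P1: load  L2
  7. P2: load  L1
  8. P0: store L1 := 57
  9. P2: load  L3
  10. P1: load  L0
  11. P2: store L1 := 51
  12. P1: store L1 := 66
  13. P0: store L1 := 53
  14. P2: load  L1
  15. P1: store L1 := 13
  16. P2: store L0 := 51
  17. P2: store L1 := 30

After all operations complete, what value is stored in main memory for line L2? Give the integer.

[1] P3: load  L0 | P0:I, P1:I, P2:I, P3:E(40) | bus: BusRd
[2] P3: load  L0 | P0:I, P1:I, P2:I, P3:E(40) | bus: none
[3] P1: load  L0 | P0:I, P1:S(40), P2:I, P3:S(40) | bus: BusRd
[4] P1: load  L1 | P0:I, P1:E(60), P2:I, P3:I | bus: BusRd
[5] P1: store L3 := 71 | P0:I, P1:M(71), P2:I, P3:I | bus: BusRdX
[6] P1: load  L2 | P0:I, P1:E(70), P2:I, P3:I | bus: BusRd
[7] P2: load  L1 | P0:I, P1:S(60), P2:S(60), P3:I | bus: BusRd
[8] P0: store L1 := 57 | P0:M(57), P1:I, P2:I, P3:I | bus: BusRdX
[9] P2: load  L3 | P0:I, P1:S(71), P2:S(71), P3:I | bus: BusRd,Flush
[10] P1: load  L0 | P0:I, P1:S(40), P2:I, P3:S(40) | bus: none
[11] P2: store L1 := 51 | P0:I, P1:I, P2:M(51), P3:I | bus: BusRdX,Flush
[12] P1: store L1 := 66 | P0:I, P1:M(66), P2:I, P3:I | bus: BusRdX,Flush
[13] P0: store L1 := 53 | P0:M(53), P1:I, P2:I, P3:I | bus: BusRdX,Flush
[14] P2: load  L1 | P0:S(53), P1:I, P2:S(53), P3:I | bus: BusRd,Flush
[15] P1: store L1 := 13 | P0:I, P1:M(13), P2:I, P3:I | bus: BusRdX
[16] P2: store L0 := 51 | P0:I, P1:I, P2:M(51), P3:I | bus: BusRdX
[17] P2: store L1 := 30 | P0:I, P1:I, P2:M(30), P3:I | bus: BusRdX,Flush

memory[L2] = 70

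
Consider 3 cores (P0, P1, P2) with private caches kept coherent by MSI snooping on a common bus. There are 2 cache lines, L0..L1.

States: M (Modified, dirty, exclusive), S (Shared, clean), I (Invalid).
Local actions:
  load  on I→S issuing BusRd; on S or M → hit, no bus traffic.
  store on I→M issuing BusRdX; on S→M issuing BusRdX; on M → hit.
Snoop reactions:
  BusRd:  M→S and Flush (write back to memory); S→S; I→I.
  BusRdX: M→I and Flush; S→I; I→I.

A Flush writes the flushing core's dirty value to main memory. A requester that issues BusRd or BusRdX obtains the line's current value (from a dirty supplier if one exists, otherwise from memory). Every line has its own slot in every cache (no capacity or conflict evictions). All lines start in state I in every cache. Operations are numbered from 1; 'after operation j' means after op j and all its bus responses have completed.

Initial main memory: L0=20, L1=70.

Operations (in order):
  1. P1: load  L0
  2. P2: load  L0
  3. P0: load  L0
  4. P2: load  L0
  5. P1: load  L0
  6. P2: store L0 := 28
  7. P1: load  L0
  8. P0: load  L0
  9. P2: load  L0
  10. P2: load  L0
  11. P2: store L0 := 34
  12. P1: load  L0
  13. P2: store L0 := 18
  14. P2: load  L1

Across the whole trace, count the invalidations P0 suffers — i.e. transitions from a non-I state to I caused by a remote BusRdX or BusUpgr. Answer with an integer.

invalidations = 2

  op1 P1: load  L0 → I/S/I on L0; bus BusRd; mem=20
  op2 P2: load  L0 → I/S/S on L0; bus BusRd; mem=20
  op3 P0: load  L0 → S/S/S on L0; bus BusRd; mem=20
  op4 P2: load  L0 → S/S/S on L0; bus (none); mem=20
  op5 P1: load  L0 → S/S/S on L0; bus (none); mem=20
  op6 P2: store L0 := 28 → I/I/M on L0; bus BusRdX; mem=20
  op7 P1: load  L0 → I/S/S on L0; bus BusRd Flush; mem=28
  op8 P0: load  L0 → S/S/S on L0; bus BusRd; mem=28
  op9 P2: load  L0 → S/S/S on L0; bus (none); mem=28
  op10 P2: load  L0 → S/S/S on L0; bus (none); mem=28
  op11 P2: store L0 := 34 → I/I/M on L0; bus BusRdX; mem=28
  op12 P1: load  L0 → I/S/S on L0; bus BusRd Flush; mem=34
  op13 P2: store L0 := 18 → I/I/M on L0; bus BusRdX; mem=34
  op14 P2: load  L1 → I/I/S on L1; bus BusRd; mem=70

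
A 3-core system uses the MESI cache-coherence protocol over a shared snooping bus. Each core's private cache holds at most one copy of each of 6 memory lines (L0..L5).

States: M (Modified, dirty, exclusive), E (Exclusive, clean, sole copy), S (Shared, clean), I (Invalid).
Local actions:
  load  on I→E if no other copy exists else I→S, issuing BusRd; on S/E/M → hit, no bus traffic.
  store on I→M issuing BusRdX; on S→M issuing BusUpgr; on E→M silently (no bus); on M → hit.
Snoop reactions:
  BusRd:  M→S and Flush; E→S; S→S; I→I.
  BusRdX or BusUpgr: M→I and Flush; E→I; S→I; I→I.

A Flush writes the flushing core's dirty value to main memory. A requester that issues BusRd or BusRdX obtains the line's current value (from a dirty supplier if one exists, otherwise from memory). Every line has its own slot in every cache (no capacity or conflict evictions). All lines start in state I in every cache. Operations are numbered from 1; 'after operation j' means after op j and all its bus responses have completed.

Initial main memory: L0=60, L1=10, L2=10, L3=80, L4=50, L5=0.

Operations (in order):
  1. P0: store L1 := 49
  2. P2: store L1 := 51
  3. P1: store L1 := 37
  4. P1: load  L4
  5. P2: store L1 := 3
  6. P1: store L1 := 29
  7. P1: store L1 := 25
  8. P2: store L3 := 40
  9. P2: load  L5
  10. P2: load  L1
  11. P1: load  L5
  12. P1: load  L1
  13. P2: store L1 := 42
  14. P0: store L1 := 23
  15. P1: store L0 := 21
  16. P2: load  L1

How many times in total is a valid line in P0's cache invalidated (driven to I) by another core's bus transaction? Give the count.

1. P0: store L1 := 49  bus=[BusRdX]  L1: P0=M P1=I P2=I  mem[L1]=10
2. P2: store L1 := 51  bus=[BusRdX,Flush]  L1: P0=I P1=I P2=M  mem[L1]=49
3. P1: store L1 := 37  bus=[BusRdX,Flush]  L1: P0=I P1=M P2=I  mem[L1]=51
4. P1: load  L4  bus=[BusRd]  L4: P0=I P1=E P2=I  mem[L4]=50
5. P2: store L1 := 3  bus=[BusRdX,Flush]  L1: P0=I P1=I P2=M  mem[L1]=37
6. P1: store L1 := 29  bus=[BusRdX,Flush]  L1: P0=I P1=M P2=I  mem[L1]=3
7. P1: store L1 := 25  bus=[-]  L1: P0=I P1=M P2=I  mem[L1]=3
8. P2: store L3 := 40  bus=[BusRdX]  L3: P0=I P1=I P2=M  mem[L3]=80
9. P2: load  L5  bus=[BusRd]  L5: P0=I P1=I P2=E  mem[L5]=0
10. P2: load  L1  bus=[BusRd,Flush]  L1: P0=I P1=S P2=S  mem[L1]=25
11. P1: load  L5  bus=[BusRd]  L5: P0=I P1=S P2=S  mem[L5]=0
12. P1: load  L1  bus=[-]  L1: P0=I P1=S P2=S  mem[L1]=25
13. P2: store L1 := 42  bus=[BusUpgr]  L1: P0=I P1=I P2=M  mem[L1]=25
14. P0: store L1 := 23  bus=[BusRdX,Flush]  L1: P0=M P1=I P2=I  mem[L1]=42
15. P1: store L0 := 21  bus=[BusRdX]  L0: P0=I P1=M P2=I  mem[L0]=60
16. P2: load  L1  bus=[BusRd,Flush]  L1: P0=S P1=I P2=S  mem[L1]=23

invalidations = 1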